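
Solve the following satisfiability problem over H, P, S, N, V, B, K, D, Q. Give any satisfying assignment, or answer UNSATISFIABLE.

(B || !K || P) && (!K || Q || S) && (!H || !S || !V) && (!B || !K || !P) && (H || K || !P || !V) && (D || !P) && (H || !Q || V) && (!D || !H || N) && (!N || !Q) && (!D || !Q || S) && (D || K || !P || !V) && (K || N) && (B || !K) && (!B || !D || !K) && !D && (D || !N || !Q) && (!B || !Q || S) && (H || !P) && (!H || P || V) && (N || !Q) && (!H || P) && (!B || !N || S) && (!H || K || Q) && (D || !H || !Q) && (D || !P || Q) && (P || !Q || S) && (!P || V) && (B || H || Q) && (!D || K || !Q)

Unit clause (!D) forces D = False.
In (D || !P) only !P is left, so P = False.
In (!H || P) only !H is left, so H = False.
Try S = False:
  (P || !Q || S) forces Q = False.
  (!K || Q || S) forces K = False.
  (K || N) forces N = True.
  (!B || !N || S) forces B = False.
  clause (B || H || Q) is falsified — backtrack.
So S = True.
Set N = True.
  then (!N || !Q) forces Q = False.
  then (B || H || Q) forces B = True.
Set V = False.
Set K = True.
All clauses satisfied.

H=F, P=F, S=T, N=T, V=F, B=T, K=T, D=F, Q=F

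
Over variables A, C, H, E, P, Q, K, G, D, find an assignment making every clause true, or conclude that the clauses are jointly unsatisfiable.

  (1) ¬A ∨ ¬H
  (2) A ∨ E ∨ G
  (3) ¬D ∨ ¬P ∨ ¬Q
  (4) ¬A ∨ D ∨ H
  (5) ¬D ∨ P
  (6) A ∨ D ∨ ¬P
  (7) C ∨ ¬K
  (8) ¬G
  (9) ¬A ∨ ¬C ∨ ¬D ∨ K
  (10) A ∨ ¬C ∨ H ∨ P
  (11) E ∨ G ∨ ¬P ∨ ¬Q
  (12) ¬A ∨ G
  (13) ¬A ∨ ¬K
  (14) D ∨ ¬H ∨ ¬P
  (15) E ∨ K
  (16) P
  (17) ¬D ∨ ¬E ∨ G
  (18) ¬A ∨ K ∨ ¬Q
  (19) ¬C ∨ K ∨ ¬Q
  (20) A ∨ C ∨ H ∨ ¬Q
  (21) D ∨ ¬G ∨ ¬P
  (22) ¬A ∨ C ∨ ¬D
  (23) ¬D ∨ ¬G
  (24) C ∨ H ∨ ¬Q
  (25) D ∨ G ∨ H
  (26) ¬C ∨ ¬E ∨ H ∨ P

Unsatisfiable — no assignment works.

Case P = True:
  (¬G) forces G = False.
  (¬A ∨ G) forces A = False.
  (A ∨ E ∨ G) forces E = True.
  (A ∨ D ∨ ¬P) forces D = True.
  Clause (¬D ∨ ¬E ∨ G) is falsified — contradiction.
Case P = False:
  Clause (P) is falsified — contradiction.
Both cases fail, so the formula is unsatisfiable.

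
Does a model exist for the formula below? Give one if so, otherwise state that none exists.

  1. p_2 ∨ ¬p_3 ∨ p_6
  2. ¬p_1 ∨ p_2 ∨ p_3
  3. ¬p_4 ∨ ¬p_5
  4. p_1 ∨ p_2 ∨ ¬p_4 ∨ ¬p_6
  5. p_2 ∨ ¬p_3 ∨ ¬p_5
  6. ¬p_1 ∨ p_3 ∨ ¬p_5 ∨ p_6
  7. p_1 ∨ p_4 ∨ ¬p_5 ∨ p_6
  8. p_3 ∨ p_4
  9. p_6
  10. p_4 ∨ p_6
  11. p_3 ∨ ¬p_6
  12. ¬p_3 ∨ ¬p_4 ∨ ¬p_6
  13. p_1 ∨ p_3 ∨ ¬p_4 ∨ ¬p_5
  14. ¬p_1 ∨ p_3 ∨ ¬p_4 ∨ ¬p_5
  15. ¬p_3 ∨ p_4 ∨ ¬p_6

Case p_6 = True:
  (p_3 ∨ ¬p_6) forces p_3 = True.
  (¬p_3 ∨ ¬p_4 ∨ ¬p_6) forces p_4 = False.
  Clause (¬p_3 ∨ p_4 ∨ ¬p_6) is falsified — contradiction.
Case p_6 = False:
  Clause (p_6) is falsified — contradiction.
Both cases fail, so the formula is unsatisfiable.

UNSATISFIABLE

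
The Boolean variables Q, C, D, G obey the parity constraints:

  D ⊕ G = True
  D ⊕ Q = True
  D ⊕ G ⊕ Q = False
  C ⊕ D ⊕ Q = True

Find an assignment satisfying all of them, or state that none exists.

Q = True, C = False, D = False, G = True

D ⊕ G = F ⊕ T = True ✓
D ⊕ Q = F ⊕ T = True ✓
D ⊕ G ⊕ Q = F ⊕ T ⊕ T = False ✓
C ⊕ D ⊕ Q = F ⊕ F ⊕ T = True ✓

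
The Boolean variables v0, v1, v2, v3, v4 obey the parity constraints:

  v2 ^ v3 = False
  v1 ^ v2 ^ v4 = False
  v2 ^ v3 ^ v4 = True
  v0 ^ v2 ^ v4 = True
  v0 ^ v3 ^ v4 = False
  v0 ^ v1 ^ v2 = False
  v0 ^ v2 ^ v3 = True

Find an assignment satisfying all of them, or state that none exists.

No satisfying assignment exists.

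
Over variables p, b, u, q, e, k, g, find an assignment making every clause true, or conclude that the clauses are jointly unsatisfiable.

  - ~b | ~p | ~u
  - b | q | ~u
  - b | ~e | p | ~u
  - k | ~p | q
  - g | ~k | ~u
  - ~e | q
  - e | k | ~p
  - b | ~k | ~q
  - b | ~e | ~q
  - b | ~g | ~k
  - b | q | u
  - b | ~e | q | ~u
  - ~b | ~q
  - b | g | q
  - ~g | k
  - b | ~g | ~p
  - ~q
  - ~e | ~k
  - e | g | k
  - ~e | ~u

Unit clause (~q) forces q = False.
In (~e | q) only ~e is left, so e = False.
Set p = True.
  then (k | ~p | q) forces k = True.
Try b = False:
  (b | q | ~u) forces u = False.
  clause (b | q | u) is falsified — backtrack.
So b = True.
  then (~b | ~p | ~u) forces u = False.
Set g = False.
All clauses satisfied.

p = True; b = True; u = False; q = False; e = False; k = True; g = False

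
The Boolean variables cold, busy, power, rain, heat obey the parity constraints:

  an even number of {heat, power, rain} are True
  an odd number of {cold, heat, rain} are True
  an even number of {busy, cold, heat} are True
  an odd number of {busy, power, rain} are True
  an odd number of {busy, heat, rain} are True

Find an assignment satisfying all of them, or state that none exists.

cold = True, busy = True, power = False, rain = False, heat = False

{heat, power, rain}: 0 true → even ✓
{cold, heat, rain}: 1 true → odd ✓
{busy, cold, heat}: 2 true → even ✓
{busy, power, rain}: 1 true → odd ✓
{busy, heat, rain}: 1 true → odd ✓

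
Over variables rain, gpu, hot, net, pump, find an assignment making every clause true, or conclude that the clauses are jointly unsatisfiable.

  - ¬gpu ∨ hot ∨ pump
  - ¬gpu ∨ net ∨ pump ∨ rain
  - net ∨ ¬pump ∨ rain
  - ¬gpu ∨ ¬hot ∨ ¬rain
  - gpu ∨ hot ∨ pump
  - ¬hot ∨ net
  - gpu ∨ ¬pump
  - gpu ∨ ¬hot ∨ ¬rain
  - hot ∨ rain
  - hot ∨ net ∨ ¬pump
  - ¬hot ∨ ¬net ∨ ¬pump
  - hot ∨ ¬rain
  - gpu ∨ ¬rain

Try rain = True:
  (hot ∨ ¬rain) forces hot = True.
  (¬gpu ∨ ¬hot ∨ ¬rain) forces gpu = False.
  clause (gpu ∨ ¬hot ∨ ¬rain) is falsified — backtrack.
So rain = False.
  then (hot ∨ rain) forces hot = True.
  then (¬hot ∨ net) forces net = True.
  then (¬hot ∨ ¬net ∨ ¬pump) forces pump = False.
Set gpu = False.
All clauses satisfied.

rain: False, gpu: False, hot: True, net: True, pump: False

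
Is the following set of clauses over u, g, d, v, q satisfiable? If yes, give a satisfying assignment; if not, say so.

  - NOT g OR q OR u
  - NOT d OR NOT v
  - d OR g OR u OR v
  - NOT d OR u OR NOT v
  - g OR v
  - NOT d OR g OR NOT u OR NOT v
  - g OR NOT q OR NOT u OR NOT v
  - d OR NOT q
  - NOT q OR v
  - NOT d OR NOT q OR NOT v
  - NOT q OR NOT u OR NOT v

u = True, g = False, d = False, v = True, q = False

Set u = True.
Set g = False.
  then (g OR v) forces v = True.
  then (NOT d OR g OR NOT u OR NOT v) forces d = False.
  then (g OR NOT q OR NOT u OR NOT v) forces q = False.
All clauses satisfied.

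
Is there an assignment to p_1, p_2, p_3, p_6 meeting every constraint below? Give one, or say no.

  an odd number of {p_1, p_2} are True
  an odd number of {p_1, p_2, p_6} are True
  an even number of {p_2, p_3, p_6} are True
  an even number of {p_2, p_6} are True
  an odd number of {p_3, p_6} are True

Adding constraints 1, 2, 3, 4, 5 mod 2: every variable appears an even number of times on the left, so the left side is 0.
But the right sides sum to 1 (mod 2). 0 ≠ 1 — the system is inconsistent.

Unsatisfiable — no assignment works.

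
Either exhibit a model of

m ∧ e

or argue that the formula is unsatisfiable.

e: True, m: True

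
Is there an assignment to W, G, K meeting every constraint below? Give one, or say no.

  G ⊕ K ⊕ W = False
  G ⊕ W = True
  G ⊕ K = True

W=T, G=F, K=T

G ⊕ K ⊕ W = F ⊕ T ⊕ T = False ✓
G ⊕ W = F ⊕ T = True ✓
G ⊕ K = F ⊕ T = True ✓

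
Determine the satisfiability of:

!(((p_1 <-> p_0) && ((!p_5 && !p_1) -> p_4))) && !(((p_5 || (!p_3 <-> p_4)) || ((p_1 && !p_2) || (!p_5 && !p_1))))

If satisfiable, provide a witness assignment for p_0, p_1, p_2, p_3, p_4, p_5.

p_0 = False, p_1 = True, p_2 = True, p_3 = True, p_4 = True, p_5 = False

  !(((p_1 <-> p_0) && ((!p_5 && !p_1) -> p_4))) = True
    (p_1 <-> p_0) && ((!p_5 && !p_1) -> p_4) = False
      p_1 <-> p_0 = False
      (!p_5 && !p_1) -> p_4 = True
        !p_5 && !p_1 = False
          !p_5 = True
          !p_1 = False
  !(((p_5 || (!p_3 <-> p_4)) || ((p_1 && !p_2) || (!p_5 && !p_1)))) = True
    (p_5 || (!p_3 <-> p_4)) || ((p_1 && !p_2) || (!p_5 && !p_1)) = False
      p_5 || (!p_3 <-> p_4) = False
        !p_3 <-> p_4 = False
          !p_3 = False
      (p_1 && !p_2) || (!p_5 && !p_1) = False
        p_1 && !p_2 = False
          !p_2 = False
        !p_5 && !p_1 = False
          !p_5 = True
          !p_1 = False
Both conjuncts True, so the formula holds.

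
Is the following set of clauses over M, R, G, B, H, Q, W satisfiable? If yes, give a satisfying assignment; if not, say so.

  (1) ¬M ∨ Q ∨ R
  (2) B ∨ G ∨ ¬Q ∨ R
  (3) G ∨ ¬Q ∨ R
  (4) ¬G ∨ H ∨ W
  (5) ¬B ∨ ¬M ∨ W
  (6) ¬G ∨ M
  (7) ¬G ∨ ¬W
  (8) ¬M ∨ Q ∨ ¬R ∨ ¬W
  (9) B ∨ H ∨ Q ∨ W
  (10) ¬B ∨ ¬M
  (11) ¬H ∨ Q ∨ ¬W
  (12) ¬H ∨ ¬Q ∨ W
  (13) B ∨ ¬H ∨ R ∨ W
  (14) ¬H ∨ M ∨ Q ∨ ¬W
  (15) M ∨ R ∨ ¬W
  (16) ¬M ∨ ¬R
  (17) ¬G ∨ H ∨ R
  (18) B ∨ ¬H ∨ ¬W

Set M = False.
  then (¬G ∨ M) forces G = False.
Set R = True.
Set B = False.
Set H = False.
Set Q = True.
Set W = True.
All clauses satisfied.

M=F; R=T; G=F; B=F; H=F; Q=T; W=T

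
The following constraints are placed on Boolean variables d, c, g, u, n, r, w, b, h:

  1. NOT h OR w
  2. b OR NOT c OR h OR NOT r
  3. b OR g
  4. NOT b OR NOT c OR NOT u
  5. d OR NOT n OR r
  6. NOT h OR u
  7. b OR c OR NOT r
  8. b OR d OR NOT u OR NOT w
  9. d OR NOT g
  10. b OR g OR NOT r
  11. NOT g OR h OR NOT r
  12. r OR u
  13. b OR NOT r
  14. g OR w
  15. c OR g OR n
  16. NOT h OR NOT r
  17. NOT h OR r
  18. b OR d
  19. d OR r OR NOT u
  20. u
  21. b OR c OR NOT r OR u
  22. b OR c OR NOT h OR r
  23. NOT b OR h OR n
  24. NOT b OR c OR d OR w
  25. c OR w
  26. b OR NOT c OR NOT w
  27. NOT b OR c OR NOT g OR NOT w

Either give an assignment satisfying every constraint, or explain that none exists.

Unit clause (u) forces u = True.
Set d = True.
Set c = False.
  then (c OR w) forces w = True.
Set g = True.
  then (NOT b OR c OR NOT g OR NOT w) forces b = False.
  then (b OR c OR NOT r) forces r = False.
  then (NOT h OR r) forces h = False.
Set n = False.
All clauses satisfied.

d = True, c = False, g = True, u = True, n = False, r = False, w = True, b = False, h = False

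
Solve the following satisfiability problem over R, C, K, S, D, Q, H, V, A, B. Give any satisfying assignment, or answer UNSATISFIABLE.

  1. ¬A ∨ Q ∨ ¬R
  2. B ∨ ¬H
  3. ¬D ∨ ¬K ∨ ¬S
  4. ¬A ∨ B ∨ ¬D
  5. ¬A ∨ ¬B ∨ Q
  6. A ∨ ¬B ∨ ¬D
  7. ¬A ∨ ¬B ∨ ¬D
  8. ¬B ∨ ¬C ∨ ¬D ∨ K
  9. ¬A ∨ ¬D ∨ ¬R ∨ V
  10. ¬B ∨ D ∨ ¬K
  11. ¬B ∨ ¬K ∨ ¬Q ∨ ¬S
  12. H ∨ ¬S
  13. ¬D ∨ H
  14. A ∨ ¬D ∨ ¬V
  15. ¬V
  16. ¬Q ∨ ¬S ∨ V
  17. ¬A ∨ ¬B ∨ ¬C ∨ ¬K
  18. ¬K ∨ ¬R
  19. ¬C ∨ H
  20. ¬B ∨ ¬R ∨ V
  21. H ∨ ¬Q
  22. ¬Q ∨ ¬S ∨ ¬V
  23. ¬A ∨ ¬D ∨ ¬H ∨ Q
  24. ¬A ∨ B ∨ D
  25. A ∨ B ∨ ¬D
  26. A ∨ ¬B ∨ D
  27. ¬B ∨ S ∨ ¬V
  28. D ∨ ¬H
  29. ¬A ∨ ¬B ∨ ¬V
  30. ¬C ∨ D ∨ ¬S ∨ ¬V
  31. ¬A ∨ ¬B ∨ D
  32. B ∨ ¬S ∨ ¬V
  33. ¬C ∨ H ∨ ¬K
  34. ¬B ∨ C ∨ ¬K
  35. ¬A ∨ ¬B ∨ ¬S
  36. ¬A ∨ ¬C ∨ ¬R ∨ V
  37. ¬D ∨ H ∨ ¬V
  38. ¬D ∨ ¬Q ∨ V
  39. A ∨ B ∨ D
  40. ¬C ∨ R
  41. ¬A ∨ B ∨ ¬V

Unsatisfiable

Case D = True:
  (¬D ∨ H) forces H = True.
  (B ∨ ¬H) forces B = True.
  (A ∨ ¬B ∨ ¬D) forces A = True.
  Clause (¬A ∨ ¬B ∨ ¬D) is falsified — contradiction.
Case D = False:
  (¬V) forces V = False.
  (D ∨ ¬H) forces H = False.
  (H ∨ ¬S) forces S = False.
  (¬C ∨ H) forces C = False.
  (H ∨ ¬Q) forces Q = False.
  If B = True:
    (¬A ∨ ¬B ∨ Q) forces A = False.
    clause (A ∨ ¬B ∨ D) is falsified.
  If B = False:
    (¬A ∨ B ∨ D) forces A = False.
    clause (A ∨ B ∨ D) is falsified.
  Every sub-case reaches a contradiction.
Both cases fail, so the formula is unsatisfiable.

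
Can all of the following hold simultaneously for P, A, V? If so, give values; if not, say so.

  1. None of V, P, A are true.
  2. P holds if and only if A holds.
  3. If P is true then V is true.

P = False, A = False, V = False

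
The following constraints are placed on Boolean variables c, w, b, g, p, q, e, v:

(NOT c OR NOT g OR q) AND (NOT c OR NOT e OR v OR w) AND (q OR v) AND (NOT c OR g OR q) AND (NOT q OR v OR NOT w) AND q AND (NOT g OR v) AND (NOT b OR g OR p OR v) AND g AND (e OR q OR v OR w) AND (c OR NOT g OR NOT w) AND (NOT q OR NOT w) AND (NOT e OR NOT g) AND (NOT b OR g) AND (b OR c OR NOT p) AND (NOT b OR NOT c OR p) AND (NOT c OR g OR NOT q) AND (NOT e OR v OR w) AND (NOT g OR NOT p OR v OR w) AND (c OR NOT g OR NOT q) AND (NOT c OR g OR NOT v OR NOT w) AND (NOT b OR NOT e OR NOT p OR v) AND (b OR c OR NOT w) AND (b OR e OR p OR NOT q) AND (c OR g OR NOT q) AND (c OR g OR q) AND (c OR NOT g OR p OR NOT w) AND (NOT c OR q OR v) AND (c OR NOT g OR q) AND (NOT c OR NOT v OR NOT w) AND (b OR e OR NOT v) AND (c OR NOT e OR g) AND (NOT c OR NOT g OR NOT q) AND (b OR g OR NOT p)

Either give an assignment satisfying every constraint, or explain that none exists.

The formula is unsatisfiable.

Case c = True:
  (q) forces q = True.
  (g) forces g = True.
  Clause (NOT c OR NOT g OR NOT q) is falsified — contradiction.
Case c = False:
  (q) forces q = True.
  (g) forces g = True.
  Clause (c OR NOT g OR NOT q) is falsified — contradiction.
Both cases fail, so the formula is unsatisfiable.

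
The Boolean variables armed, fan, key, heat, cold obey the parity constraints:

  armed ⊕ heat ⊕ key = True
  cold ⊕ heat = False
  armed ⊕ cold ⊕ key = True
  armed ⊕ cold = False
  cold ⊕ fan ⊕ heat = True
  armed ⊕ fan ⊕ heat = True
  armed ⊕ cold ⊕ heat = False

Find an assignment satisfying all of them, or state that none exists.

armed = False, fan = True, key = True, heat = False, cold = False

armed ⊕ heat ⊕ key = F ⊕ F ⊕ T = True ✓
cold ⊕ heat = F ⊕ F = False ✓
armed ⊕ cold ⊕ key = F ⊕ F ⊕ T = True ✓
armed ⊕ cold = F ⊕ F = False ✓
cold ⊕ fan ⊕ heat = F ⊕ T ⊕ F = True ✓
armed ⊕ fan ⊕ heat = F ⊕ T ⊕ F = True ✓
armed ⊕ cold ⊕ heat = F ⊕ F ⊕ F = False ✓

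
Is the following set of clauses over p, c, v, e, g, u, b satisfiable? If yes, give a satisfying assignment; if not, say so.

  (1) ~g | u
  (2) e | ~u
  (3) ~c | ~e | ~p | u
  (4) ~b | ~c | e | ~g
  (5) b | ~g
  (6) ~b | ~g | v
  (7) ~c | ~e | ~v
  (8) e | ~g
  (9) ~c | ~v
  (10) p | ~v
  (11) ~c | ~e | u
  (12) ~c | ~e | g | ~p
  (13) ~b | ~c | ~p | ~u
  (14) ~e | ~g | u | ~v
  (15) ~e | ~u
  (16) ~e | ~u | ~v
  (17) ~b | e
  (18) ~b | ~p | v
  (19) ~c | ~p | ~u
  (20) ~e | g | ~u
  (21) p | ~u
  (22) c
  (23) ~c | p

Unit clause (c) forces c = True.
In (~c | p) only p is left, so p = True.
In (~c | ~v) only ~v is left, so v = False.
In (~b | ~p | v) only ~b is left, so b = False.
In (~c | ~p | ~u) only ~u is left, so u = False.
In (~g | u) only ~g is left, so g = False.
In (~c | ~e | ~p | u) only ~e is left, so e = False.
All clauses satisfied.

p: True, c: True, v: False, e: False, g: False, u: False, b: False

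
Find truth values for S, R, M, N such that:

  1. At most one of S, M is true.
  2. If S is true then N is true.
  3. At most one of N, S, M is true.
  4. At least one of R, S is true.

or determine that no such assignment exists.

S=F; R=T; M=T; N=F

  (1) {S, M}: 1 true — at most one ✓
  (2) S=F ⇒ N: vacuous ✓
  (3) {N, S, M}: 1 true — at most one ✓
  (4) {R, S}: 1 true — at least one ✓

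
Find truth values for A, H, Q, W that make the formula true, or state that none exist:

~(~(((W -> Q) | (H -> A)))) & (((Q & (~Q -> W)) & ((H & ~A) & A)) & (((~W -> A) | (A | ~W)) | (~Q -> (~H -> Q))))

Case A = True: the conjunct ~A is False.
Case A = False: the conjunct A is False.
Both cases fail — unsatisfiable.

Unsatisfiable — no assignment works.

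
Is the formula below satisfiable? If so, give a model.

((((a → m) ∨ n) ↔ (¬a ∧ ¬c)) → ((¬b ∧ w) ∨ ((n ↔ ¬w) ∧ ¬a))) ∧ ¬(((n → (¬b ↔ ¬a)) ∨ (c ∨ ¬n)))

b=T; n=T; c=F; a=F; m=F; w=F

  (((a → m) ∨ n) ↔ (¬a ∧ ¬c)) → ((¬b ∧ w) ∨ ((n ↔ ¬w) ∧ ¬a)) = True
    ((a → m) ∨ n) ↔ (¬a ∧ ¬c) = True
      (a → m) ∨ n = True
        a → m = True
      ¬a ∧ ¬c = True
        ¬a = True
        ¬c = True
    (¬b ∧ w) ∨ ((n ↔ ¬w) ∧ ¬a) = True
      ¬b ∧ w = False
        ¬b = False
      (n ↔ ¬w) ∧ ¬a = True
        n ↔ ¬w = True
          ¬w = True
        ¬a = True
  ¬(((n → (¬b ↔ ¬a)) ∨ (c ∨ ¬n))) = True
    (n → (¬b ↔ ¬a)) ∨ (c ∨ ¬n) = False
      n → (¬b ↔ ¬a) = False
        ¬b ↔ ¬a = False
          ¬b = False
          ¬a = True
      c ∨ ¬n = False
        ¬n = False
Both conjuncts True, so the formula holds.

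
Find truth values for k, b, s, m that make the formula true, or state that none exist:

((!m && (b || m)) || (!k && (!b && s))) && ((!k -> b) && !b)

UNSATISFIABLE

Case b = True: the conjunct !b is False.
Case b = False: the formula simplifies to ((!m && m) || (!k && s)) && k.
  k = True: simplifies to !m && m.
    m = True: the conjunct !m is False.
    m = False: the conjunct m is False.
  k = False: the conjunct k is False.
Both cases fail — unsatisfiable.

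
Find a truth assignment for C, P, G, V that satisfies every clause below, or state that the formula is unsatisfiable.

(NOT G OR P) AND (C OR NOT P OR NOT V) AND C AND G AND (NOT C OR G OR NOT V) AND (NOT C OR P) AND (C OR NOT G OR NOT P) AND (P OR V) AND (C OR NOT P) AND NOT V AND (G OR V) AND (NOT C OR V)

Case V = True:
  Clause (NOT V) is falsified — contradiction.
Case V = False:
  (C) forces C = True.
  Clause (NOT C OR V) is falsified — contradiction.
Both cases fail, so the formula is unsatisfiable.

The formula is unsatisfiable.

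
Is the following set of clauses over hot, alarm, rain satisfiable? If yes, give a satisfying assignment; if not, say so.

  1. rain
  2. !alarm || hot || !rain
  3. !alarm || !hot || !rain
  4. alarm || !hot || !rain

hot=F; alarm=F; rain=T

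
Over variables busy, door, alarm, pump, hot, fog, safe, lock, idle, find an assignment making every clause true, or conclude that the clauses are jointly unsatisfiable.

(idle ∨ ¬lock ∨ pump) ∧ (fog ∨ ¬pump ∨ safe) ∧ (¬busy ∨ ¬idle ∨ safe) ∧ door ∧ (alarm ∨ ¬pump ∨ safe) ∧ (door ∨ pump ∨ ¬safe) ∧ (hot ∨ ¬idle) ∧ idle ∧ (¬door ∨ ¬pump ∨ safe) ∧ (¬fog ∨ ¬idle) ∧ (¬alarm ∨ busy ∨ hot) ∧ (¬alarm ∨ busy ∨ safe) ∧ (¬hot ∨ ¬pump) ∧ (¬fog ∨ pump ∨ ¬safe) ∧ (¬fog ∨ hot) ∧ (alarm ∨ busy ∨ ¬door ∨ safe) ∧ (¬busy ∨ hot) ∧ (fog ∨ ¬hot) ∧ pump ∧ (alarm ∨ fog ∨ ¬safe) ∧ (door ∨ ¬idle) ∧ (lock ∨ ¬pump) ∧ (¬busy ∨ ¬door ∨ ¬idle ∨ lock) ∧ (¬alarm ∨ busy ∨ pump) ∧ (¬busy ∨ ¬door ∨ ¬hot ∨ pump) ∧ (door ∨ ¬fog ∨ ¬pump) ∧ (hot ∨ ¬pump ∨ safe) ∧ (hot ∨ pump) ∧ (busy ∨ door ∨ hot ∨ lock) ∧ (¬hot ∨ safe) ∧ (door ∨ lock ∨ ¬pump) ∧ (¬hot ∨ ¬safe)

Case door = True:
  (idle) forces idle = True.
  (hot ∨ ¬idle) forces hot = True.
  (¬fog ∨ ¬idle) forces fog = False.
  Clause (fog ∨ ¬hot) is falsified — contradiction.
Case door = False:
  Clause (door) is falsified — contradiction.
Both cases fail, so the formula is unsatisfiable.

The formula is unsatisfiable.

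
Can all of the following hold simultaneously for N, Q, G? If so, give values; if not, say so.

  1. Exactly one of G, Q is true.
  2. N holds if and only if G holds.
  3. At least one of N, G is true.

N = True; Q = False; G = True

  (1) {G, Q}: 1 true — exactly one ✓
  (2) N=T, G=T — same ✓
  (3) {N, G}: 2 true — at least one ✓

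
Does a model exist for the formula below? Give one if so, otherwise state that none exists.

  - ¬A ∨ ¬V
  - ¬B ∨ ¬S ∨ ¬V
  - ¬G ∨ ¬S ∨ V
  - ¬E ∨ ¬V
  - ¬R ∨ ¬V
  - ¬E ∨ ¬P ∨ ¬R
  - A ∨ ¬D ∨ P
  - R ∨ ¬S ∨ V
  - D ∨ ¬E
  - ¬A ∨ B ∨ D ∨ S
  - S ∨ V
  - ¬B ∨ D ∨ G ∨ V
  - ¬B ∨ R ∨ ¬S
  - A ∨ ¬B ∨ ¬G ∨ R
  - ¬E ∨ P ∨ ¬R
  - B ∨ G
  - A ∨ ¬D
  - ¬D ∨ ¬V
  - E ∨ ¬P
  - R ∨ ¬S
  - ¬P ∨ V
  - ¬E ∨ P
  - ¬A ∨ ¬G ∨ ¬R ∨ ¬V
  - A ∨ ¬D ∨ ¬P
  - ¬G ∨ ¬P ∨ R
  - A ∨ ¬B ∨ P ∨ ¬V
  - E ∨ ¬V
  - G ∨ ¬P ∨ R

Set V = False.
  then (S ∨ V) forces S = True.
  then (R ∨ ¬S) forces R = True.
  then (¬P ∨ V) forces P = False.
  then (¬E ∨ P) forces E = False.
  then (¬G ∨ ¬S ∨ V) forces G = False.
  then (B ∨ G) forces B = True.
  then (¬B ∨ D ∨ G ∨ V) forces D = True.
  then (A ∨ ¬D) forces A = True.
All clauses satisfied.

V=F, B=T, P=F, E=F, A=T, R=T, G=F, S=T, D=T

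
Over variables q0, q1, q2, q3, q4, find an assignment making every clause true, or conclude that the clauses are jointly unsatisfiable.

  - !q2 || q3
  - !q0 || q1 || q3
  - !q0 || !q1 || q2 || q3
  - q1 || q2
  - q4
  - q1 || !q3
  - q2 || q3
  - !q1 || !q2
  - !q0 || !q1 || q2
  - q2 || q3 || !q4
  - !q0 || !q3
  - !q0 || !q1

q0 = False; q1 = True; q2 = False; q3 = True; q4 = True

Unit clause (q4) forces q4 = True.
Try q0 = True:
  (!q0 || !q3) forces q3 = False.
  (!q2 || q3) forces q2 = False.
  clause (q2 || q3) is falsified — backtrack.
So q0 = False.
Set q1 = True.
  then (!q1 || !q2) forces q2 = False.
  then (q2 || q3 || !q4) forces q3 = True.
All clauses satisfied.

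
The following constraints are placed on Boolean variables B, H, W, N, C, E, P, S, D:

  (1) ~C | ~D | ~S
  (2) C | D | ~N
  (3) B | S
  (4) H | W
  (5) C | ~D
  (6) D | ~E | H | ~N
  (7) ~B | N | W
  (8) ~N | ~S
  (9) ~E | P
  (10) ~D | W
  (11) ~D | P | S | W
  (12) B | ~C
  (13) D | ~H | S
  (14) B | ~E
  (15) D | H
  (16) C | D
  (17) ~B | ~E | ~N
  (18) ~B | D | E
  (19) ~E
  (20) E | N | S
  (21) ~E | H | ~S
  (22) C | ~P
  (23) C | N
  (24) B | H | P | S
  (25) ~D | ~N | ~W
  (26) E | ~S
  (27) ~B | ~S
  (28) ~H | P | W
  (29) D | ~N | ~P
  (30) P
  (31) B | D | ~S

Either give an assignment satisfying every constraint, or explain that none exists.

UNSATISFIABLE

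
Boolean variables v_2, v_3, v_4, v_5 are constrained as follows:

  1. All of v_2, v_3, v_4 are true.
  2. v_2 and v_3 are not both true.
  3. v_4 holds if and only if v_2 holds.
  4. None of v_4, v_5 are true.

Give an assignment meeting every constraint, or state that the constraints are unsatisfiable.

UNSATISFIABLE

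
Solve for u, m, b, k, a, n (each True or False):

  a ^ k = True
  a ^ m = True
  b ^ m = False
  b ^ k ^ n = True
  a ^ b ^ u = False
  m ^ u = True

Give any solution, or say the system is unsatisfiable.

u = True; m = False; b = False; k = False; a = True; n = True

a ^ k = T ^ F = True ✓
a ^ m = T ^ F = True ✓
b ^ m = F ^ F = False ✓
b ^ k ^ n = F ^ F ^ T = True ✓
a ^ b ^ u = T ^ F ^ T = False ✓
m ^ u = F ^ T = True ✓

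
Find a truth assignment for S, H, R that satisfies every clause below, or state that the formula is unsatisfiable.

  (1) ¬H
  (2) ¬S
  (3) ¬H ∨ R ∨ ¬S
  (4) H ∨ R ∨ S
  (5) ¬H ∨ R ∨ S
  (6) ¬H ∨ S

Unit clause (¬H) forces H = False.
Unit clause (¬S) forces S = False.
In (H ∨ R ∨ S) only R is left, so R = True.
All clauses satisfied.

S: False, H: False, R: True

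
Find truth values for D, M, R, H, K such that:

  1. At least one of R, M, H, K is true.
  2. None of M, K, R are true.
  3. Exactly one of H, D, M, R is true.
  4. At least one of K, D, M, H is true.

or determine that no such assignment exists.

D=F, M=F, R=F, H=T, K=F

  (1) {R, M, H, K}: 1 true — at least one ✓
  (2) {M, K, R}: 0 true — none ✓
  (3) {H, D, M, R}: 1 true — exactly one ✓
  (4) {K, D, M, H}: 1 true — at least one ✓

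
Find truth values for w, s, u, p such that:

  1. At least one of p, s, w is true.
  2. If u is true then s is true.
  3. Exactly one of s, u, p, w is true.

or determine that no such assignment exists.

w: False; s: True; u: False; p: False

  (1) {p, s, w}: 1 true — at least one ✓
  (2) u=F ⇒ s: vacuous ✓
  (3) {s, u, p, w}: 1 true — exactly one ✓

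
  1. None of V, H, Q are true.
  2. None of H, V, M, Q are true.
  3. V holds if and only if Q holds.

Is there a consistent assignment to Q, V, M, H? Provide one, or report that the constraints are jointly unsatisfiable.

Q = False, V = False, M = False, H = False

  (1) {V, H, Q}: 0 true — none ✓
  (2) {H, V, M, Q}: 0 true — none ✓
  (3) V=F, Q=F — same ✓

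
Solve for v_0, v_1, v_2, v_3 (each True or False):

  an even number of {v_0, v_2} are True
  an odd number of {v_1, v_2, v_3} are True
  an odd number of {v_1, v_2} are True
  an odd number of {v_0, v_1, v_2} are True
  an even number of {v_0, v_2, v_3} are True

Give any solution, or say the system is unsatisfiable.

v_0=F, v_1=T, v_2=F, v_3=F

{v_0, v_2}: 0 true → even ✓
{v_1, v_2, v_3}: 1 true → odd ✓
{v_1, v_2}: 1 true → odd ✓
{v_0, v_1, v_2}: 1 true → odd ✓
{v_0, v_2, v_3}: 0 true → even ✓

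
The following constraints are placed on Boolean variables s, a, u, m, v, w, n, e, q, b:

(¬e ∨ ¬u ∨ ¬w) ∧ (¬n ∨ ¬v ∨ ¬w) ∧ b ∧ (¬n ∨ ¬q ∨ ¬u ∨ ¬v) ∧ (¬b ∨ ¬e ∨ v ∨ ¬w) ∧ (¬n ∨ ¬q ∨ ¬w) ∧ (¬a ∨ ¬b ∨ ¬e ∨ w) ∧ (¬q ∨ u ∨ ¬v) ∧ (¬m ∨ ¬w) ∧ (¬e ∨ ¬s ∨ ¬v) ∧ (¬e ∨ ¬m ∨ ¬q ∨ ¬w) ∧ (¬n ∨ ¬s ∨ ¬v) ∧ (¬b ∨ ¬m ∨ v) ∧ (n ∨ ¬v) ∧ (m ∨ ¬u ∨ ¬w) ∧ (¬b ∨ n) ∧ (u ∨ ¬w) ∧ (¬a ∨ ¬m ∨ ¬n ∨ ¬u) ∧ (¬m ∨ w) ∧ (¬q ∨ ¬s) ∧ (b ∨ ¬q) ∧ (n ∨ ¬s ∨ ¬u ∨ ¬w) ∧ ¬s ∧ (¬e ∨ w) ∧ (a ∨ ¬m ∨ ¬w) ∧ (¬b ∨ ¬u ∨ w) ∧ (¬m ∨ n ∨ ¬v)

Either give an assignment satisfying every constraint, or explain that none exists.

s = False, a = False, u = False, m = False, v = False, w = False, n = True, e = False, q = False, b = True

Unit clause (b) forces b = True.
In (¬b ∨ n) only n is left, so n = True.
Unit clause (¬s) forces s = False.
Set a = False.
Set u = False.
  then (u ∨ ¬w) forces w = False.
  then (¬m ∨ w) forces m = False.
  then (¬e ∨ w) forces e = False.
Set v = False.
Set q = False.
All clauses satisfied.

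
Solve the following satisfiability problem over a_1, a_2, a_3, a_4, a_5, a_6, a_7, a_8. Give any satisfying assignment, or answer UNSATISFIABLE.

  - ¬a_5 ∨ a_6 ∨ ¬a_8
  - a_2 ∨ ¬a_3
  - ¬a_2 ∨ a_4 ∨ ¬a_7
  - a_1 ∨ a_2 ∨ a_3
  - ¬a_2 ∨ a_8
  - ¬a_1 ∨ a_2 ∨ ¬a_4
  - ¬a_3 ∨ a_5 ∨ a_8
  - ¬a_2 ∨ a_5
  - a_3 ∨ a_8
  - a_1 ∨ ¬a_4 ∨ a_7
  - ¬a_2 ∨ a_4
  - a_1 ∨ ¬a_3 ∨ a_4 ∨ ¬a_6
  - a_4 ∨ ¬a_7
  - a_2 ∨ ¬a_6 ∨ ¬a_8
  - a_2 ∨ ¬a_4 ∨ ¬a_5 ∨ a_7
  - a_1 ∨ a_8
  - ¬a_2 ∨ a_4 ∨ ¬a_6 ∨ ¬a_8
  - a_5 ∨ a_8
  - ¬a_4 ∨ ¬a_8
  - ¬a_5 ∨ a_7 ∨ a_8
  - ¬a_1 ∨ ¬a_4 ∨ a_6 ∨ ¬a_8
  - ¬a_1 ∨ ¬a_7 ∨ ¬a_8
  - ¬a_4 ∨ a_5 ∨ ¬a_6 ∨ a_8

a_1: True, a_2: False, a_3: False, a_4: False, a_5: False, a_6: False, a_7: False, a_8: True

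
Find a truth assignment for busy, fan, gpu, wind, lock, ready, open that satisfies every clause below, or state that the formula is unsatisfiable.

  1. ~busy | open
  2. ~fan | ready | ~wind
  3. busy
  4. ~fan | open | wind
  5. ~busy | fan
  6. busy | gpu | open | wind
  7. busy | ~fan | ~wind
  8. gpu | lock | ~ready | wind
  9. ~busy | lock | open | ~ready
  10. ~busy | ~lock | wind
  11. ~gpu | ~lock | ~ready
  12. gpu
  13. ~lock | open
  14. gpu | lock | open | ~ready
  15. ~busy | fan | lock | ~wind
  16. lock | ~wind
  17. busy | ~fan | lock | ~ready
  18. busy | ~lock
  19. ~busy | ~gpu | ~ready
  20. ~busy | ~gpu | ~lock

busy = True, fan = True, gpu = True, wind = False, lock = False, ready = False, open = True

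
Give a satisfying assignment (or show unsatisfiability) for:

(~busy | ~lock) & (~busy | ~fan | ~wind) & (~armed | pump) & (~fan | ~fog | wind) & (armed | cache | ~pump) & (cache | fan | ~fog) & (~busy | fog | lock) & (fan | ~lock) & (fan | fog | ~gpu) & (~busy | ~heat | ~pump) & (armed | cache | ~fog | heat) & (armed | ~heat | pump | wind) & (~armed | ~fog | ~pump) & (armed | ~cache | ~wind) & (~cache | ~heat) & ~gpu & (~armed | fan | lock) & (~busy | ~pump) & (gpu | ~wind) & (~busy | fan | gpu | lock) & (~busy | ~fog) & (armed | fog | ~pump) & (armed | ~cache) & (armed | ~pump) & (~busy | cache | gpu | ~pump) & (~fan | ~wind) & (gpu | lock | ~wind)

Unit clause (~gpu) forces gpu = False.
In (gpu | ~wind) only ~wind is left, so wind = False.
Set cache = False.
Set fan = True.
  then (~fan | ~fog | wind) forces fog = False.
Set lock = False.
  then (~busy | fog | lock) forces busy = False.
Set armed = False.
  then (armed | cache | ~pump) forces pump = False.
  then (armed | ~heat | pump | wind) forces heat = False.
All clauses satisfied.

cache = False, fan = True, lock = False, wind = False, armed = False, heat = False, gpu = False, pump = False, fog = False, busy = False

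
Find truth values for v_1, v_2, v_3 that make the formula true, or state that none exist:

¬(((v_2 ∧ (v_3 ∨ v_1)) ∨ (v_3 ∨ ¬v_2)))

v_1 = False, v_2 = True, v_3 = False

  ¬(((v_2 ∧ (v_3 ∨ v_1)) ∨ (v_3 ∨ ¬v_2))) = True
    (v_2 ∧ (v_3 ∨ v_1)) ∨ (v_3 ∨ ¬v_2) = False
      v_2 ∧ (v_3 ∨ v_1) = False
        v_3 ∨ v_1 = False
      v_3 ∨ ¬v_2 = False
        ¬v_2 = False
The formula evaluates to True.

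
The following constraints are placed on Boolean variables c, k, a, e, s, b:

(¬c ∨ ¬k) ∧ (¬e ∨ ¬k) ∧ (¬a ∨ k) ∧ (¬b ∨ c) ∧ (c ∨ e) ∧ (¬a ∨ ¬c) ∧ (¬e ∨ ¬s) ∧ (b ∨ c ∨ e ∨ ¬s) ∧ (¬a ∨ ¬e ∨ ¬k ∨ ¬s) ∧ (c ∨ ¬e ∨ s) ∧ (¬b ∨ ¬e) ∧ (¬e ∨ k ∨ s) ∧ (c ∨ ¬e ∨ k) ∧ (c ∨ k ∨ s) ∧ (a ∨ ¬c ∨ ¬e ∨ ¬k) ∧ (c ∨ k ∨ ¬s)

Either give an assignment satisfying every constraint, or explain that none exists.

Try c = False:
  (¬b ∨ c) forces b = False.
  (c ∨ e) forces e = True.
  (¬e ∨ ¬k) forces k = False.
  clause (c ∨ ¬e ∨ k) is falsified — backtrack.
So c = True.
  then (¬c ∨ ¬k) forces k = False.
  then (¬a ∨ k) forces a = False.
Try e = True:
  (¬e ∨ ¬s) forces s = False.
  clause (¬e ∨ k ∨ s) is falsified — backtrack.
So e = False.
Set s = True.
Set b = True.
All clauses satisfied.

c = True, k = False, a = False, e = False, s = True, b = True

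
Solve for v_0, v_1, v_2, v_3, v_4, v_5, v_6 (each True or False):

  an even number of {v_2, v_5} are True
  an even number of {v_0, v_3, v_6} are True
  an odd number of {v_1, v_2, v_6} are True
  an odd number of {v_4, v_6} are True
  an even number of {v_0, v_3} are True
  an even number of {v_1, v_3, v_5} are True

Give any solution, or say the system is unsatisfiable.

v_0 = True; v_1 = False; v_2 = True; v_3 = True; v_4 = True; v_5 = True; v_6 = False

{v_2, v_5}: 2 true → even ✓
{v_0, v_3, v_6}: 2 true → even ✓
{v_1, v_2, v_6}: 1 true → odd ✓
{v_4, v_6}: 1 true → odd ✓
{v_0, v_3}: 2 true → even ✓
{v_1, v_3, v_5}: 2 true → even ✓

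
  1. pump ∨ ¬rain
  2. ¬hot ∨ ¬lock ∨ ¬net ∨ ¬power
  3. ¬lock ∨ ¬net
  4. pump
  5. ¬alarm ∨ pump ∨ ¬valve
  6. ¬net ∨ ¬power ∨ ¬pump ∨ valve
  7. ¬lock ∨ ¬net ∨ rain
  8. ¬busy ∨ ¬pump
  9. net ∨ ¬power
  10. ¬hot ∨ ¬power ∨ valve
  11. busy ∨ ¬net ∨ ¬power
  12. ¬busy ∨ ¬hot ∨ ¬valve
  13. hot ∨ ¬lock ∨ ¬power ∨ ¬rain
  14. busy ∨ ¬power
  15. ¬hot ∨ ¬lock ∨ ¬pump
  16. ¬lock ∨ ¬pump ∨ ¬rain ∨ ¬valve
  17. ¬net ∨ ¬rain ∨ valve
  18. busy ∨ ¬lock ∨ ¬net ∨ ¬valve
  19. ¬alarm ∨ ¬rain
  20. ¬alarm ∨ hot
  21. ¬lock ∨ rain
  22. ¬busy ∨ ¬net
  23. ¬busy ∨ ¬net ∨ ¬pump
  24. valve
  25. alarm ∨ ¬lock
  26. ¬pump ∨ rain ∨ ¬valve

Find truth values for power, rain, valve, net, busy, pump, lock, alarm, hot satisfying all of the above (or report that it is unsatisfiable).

power: False; rain: True; valve: True; net: False; busy: False; pump: True; lock: False; alarm: False; hot: False

Unit clause (pump) forces pump = True.
In (¬busy ∨ ¬pump) only ¬busy is left, so busy = False.
In (busy ∨ ¬power) only ¬power is left, so power = False.
Unit clause (valve) forces valve = True.
In (¬pump ∨ rain ∨ ¬valve) only rain is left, so rain = True.
In (¬lock ∨ ¬pump ∨ ¬rain ∨ ¬valve) only ¬lock is left, so lock = False.
In (¬alarm ∨ ¬rain) only ¬alarm is left, so alarm = False.
Set net = False.
Set hot = False.
All clauses satisfied.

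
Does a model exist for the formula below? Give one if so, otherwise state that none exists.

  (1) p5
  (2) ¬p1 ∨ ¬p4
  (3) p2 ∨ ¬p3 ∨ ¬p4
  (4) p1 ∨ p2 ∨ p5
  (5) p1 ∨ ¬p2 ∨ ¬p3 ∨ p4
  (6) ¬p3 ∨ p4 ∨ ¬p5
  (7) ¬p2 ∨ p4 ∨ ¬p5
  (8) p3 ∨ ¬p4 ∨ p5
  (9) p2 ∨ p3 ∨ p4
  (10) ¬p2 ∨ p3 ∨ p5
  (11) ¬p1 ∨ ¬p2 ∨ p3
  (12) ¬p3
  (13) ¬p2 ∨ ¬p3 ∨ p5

Unit clause (p5) forces p5 = True.
Unit clause (¬p3) forces p3 = False.
Set p1 = False.
Set p2 = True.
  then (¬p2 ∨ p4 ∨ ¬p5) forces p4 = True.
All clauses satisfied.

p1 = False, p2 = True, p3 = False, p4 = True, p5 = True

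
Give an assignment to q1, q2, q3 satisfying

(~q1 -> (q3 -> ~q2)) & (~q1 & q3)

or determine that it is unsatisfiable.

q1 = False, q2 = False, q3 = True

  ~q1 -> (q3 -> ~q2) = True
    ~q1 = True
    q3 -> ~q2 = True
      ~q2 = True
  ~q1 & q3 = True
    ~q1 = True
Both conjuncts True, so the formula holds.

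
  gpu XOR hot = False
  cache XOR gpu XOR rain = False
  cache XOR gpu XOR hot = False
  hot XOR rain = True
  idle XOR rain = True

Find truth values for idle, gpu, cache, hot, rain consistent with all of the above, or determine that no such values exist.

The formula is unsatisfiable.

Adding constraints 2, 3, 4 mod 2: every variable appears an even number of times on the left, so the left side is 0.
But the right sides sum to 1 (mod 2). 0 ≠ 1 — the system is inconsistent.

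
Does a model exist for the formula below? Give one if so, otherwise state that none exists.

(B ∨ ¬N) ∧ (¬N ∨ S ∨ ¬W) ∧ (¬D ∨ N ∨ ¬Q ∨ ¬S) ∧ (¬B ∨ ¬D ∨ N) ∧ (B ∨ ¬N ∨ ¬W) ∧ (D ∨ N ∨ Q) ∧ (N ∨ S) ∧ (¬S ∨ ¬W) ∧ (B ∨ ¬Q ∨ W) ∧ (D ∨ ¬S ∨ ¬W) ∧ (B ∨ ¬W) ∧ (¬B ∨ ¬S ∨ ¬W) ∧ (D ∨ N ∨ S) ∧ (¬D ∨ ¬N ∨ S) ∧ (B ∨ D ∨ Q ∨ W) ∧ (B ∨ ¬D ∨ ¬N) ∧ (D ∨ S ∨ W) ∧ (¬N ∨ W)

Try S = False:
  (N ∨ S) forces N = True.
  (B ∨ ¬N) forces B = True.
  (¬N ∨ S ∨ ¬W) forces W = False.
  clause (¬N ∨ W) is falsified — backtrack.
So S = True.
  then (¬S ∨ ¬W) forces W = False.
  then (¬N ∨ W) forces N = False.
Set D = False.
  then (D ∨ N ∨ Q) forces Q = True.
  then (B ∨ ¬Q ∨ W) forces B = True.
All clauses satisfied.

S = True; D = False; N = False; B = True; Q = True; W = False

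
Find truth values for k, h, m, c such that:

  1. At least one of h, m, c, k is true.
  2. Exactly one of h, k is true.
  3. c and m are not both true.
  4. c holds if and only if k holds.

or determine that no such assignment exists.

k = True, h = False, m = False, c = True

  (1) {h, m, c, k}: 2 true — at least one ✓
  (2) {h, k}: 1 true — exactly one ✓
  (3) c=T, m=F — not both ✓
  (4) c=T, k=T — same ✓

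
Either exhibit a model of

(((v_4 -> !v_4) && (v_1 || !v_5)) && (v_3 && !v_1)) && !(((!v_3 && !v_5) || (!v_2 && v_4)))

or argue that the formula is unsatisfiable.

v_1 = False, v_2 = False, v_3 = True, v_4 = False, v_5 = False

  ((v_4 -> !v_4) && (v_1 || !v_5)) && (v_3 && !v_1) = True
    (v_4 -> !v_4) && (v_1 || !v_5) = True
      v_4 -> !v_4 = True
        !v_4 = True
      v_1 || !v_5 = True
        !v_5 = True
    v_3 && !v_1 = True
      !v_1 = True
  !(((!v_3 && !v_5) || (!v_2 && v_4))) = True
    (!v_3 && !v_5) || (!v_2 && v_4) = False
      !v_3 && !v_5 = False
        !v_3 = False
        !v_5 = True
      !v_2 && v_4 = False
        !v_2 = True
Both conjuncts True, so the formula holds.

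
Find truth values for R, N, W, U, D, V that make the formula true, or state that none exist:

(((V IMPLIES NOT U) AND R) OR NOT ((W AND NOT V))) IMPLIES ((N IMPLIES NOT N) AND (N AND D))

R = False, N = False, W = True, U = True, D = False, V = False

  (((V IMPLIES NOT U) AND R) OR NOT ((W AND NOT V))) IMPLIES ((N IMPLIES NOT N) AND (N AND D)) = True
    ((V IMPLIES NOT U) AND R) OR NOT ((W AND NOT V)) = False
      (V IMPLIES NOT U) AND R = False
        V IMPLIES NOT U = True
          NOT U = False
      NOT ((W AND NOT V)) = False
        W AND NOT V = True
          NOT V = True
    (N IMPLIES NOT N) AND (N AND D) = False
      N IMPLIES NOT N = True
        NOT N = True
      N AND D = False
The formula evaluates to True.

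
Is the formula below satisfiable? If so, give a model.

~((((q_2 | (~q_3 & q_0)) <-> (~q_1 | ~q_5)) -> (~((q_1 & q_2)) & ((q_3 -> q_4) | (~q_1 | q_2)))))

q_0=F; q_1=T; q_2=F; q_3=T; q_4=F; q_5=T

  ~((((q_2 | (~q_3 & q_0)) <-> (~q_1 | ~q_5)) -> (~((q_1 & q_2)) & ((q_3 -> q_4) | (~q_1 | q_2))))) = True
    ((q_2 | (~q_3 & q_0)) <-> (~q_1 | ~q_5)) -> (~((q_1 & q_2)) & ((q_3 -> q_4) | (~q_1 | q_2))) = False
      (q_2 | (~q_3 & q_0)) <-> (~q_1 | ~q_5) = True
        q_2 | (~q_3 & q_0) = False
          ~q_3 & q_0 = False
            ~q_3 = False
        ~q_1 | ~q_5 = False
          ~q_1 = False
          ~q_5 = False
      ~((q_1 & q_2)) & ((q_3 -> q_4) | (~q_1 | q_2)) = False
        ~((q_1 & q_2)) = True
          q_1 & q_2 = False
        (q_3 -> q_4) | (~q_1 | q_2) = False
          q_3 -> q_4 = False
          ~q_1 | q_2 = False
            ~q_1 = False
The formula evaluates to True.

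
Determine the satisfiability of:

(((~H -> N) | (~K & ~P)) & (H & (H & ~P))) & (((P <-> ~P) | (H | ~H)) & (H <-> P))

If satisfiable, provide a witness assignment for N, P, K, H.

Case H = True: the formula simplifies to ~P & P.
  P = True: the conjunct ~P is False.
  P = False: the conjunct P is False.
Case H = False: the conjunct H is False.
Both cases fail — unsatisfiable.

Unsatisfiable — no assignment works.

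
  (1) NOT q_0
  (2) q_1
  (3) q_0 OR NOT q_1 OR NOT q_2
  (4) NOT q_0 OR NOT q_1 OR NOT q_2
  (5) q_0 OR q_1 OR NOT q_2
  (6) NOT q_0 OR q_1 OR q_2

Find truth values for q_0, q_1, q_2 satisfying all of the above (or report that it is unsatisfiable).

Unit clause (NOT q_0) forces q_0 = False.
Unit clause (q_1) forces q_1 = True.
In (q_0 OR NOT q_1 OR NOT q_2) only NOT q_2 is left, so q_2 = False.
All clauses satisfied.

q_0 = False, q_1 = True, q_2 = False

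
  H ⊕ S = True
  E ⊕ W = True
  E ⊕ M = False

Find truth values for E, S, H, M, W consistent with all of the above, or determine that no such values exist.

E = True; S = False; H = True; M = True; W = False

H ⊕ S = T ⊕ F = True ✓
E ⊕ W = T ⊕ F = True ✓
E ⊕ M = T ⊕ T = False ✓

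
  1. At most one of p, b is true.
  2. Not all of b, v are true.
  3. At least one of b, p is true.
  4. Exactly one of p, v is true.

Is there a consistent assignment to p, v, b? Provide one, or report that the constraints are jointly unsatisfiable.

p = True; v = False; b = False

  (1) {p, b}: 1 true — at most one ✓
  (2) {b, v}: 0/2 true — not all ✓
  (3) {b, p}: 1 true — at least one ✓
  (4) {p, v}: 1 true — exactly one ✓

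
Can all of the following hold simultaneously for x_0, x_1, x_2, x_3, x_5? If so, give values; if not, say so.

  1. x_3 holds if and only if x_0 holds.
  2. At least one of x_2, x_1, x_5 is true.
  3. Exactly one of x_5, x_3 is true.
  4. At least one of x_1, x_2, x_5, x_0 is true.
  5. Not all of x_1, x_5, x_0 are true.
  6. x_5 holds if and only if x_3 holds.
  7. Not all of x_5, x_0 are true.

Case x_5 = True:
  (3) with x_5=T forces x_3 = False.
  Constraint (6) is violated (x_5=T, x_3=F) — contradiction.
Case x_5 = False:
  (3) with x_5=F forces x_3 = True.
  Constraint (6) is violated (x_5=F, x_3=T) — contradiction.
Both cases fail — unsatisfiable.

Unsatisfiable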